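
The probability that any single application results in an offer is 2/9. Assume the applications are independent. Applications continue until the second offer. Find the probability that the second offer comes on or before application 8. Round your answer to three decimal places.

Finishing within 8 applications ⇔ at least 2 successes in the first 8. With X ~ Binomial(8, 0.222222), P(Y ≤ 8) = 1 − P(X ≤ 1).
  k=0: C(8,0)·0.222222^0·0.777778^8 = 0.13392
  k=1: C(8,1)·0.222222^1·0.777778^7 = 0.30610
1 − 0.44002 = 0.55998

0.560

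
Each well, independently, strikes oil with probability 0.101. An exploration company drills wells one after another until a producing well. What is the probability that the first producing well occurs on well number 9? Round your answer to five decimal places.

Geometric (trials to first success), p = 0.101.
P(Y = 9) = (1−p)^8 · p = 0.42666 · 0.101 = 0.0430922

0.04309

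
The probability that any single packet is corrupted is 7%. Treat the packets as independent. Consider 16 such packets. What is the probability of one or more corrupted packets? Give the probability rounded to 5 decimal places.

0.68687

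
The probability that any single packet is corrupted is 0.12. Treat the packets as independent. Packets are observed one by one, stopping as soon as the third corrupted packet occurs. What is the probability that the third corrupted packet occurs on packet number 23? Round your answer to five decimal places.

Y = trial on which the third success occurs; negative binomial, r=3, p=0.12.
P(Y=23) = C(22,2) · p^3 · (1−p)^20
= 231 · 0.001728 · 0.077563 = 0.0309606

0.03096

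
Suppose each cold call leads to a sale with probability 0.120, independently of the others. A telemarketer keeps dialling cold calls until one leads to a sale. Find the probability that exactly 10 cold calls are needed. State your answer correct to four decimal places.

0.0380

Geometric (trials to first success), p = 0.12.
P(Y = 10) = (1−p)^9 · p = 0.31648 · 0.12 = 0.037977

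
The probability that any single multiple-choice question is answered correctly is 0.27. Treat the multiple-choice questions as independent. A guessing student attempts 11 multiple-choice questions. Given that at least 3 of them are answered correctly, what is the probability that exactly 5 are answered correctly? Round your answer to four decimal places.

0.1658

X ~ Binomial(11, 0.27). Want P(X=5 | X≥3) = P(X=5) / P(X≥3).
P(X=5) = C(11,5)·0.27^5·0.73^6 = 0.100322
P(X≥3) = 1 − 0.031373 − 0.127639 − 0.236046 = 0.604942
Ratio = 0.100322 / 0.604942 = 0.165838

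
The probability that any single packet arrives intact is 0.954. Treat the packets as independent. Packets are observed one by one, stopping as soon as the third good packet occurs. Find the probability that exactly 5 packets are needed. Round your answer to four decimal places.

Y = trial on which the third success occurs; negative binomial, r=3, p=0.954.
P(Y=5) = C(4,2) · p^3 · (1−p)^2
= 6 · 0.86825 · 0.002116 = 0.011023

0.0110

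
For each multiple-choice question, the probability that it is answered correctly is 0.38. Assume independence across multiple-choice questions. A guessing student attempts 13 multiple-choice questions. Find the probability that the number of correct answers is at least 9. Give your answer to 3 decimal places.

0.023

X ~ Binomial(13, 0.38); P(X ≥ 9) = Σ C(13,k) p^k (1−p)^(13−k) over k:
  k=9: C(13,9)·0.38^9·0.62^4 = 0.01746
  k=10: C(13,10)·0.38^10·0.62^3 = 0.00428
  k=11: C(13,11)·0.38^11·0.62^2 = 0.00072
  k=12: C(13,12)·0.38^12·0.62^1 = 0.00007
  k=13: C(13,13)·0.38^13·0.62^0 = 0.00000
Total = 0.02253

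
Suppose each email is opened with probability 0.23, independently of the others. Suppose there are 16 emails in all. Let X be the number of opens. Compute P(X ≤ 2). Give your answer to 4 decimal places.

X ~ Binomial(16, 0.23); P(X ≤ 2) = Σ C(16,k) p^k (1−p)^(16−k) over k:
  k=0: C(16,0)·0.23^0·0.77^16 = 0.015270
  k=1: C(16,1)·0.23^1·0.77^15 = 0.072981
  k=2: C(16,2)·0.23^2·0.77^14 = 0.163496
Total = 0.251747

0.2517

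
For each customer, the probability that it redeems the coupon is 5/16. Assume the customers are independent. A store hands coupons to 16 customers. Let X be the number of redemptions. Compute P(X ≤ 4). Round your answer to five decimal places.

X ~ Binomial(16, 0.3125); P(X ≤ 4) = Σ C(16,k) p^k (1−p)^(16−k) over k:
  k=0: C(16,0)·0.3125^0·0.6875^16 = 0.0024909
  k=1: C(16,1)·0.3125^1·0.6875^15 = 0.0181159
  k=2: C(16,2)·0.3125^2·0.6875^14 = 0.0617588
  k=3: C(16,3)·0.3125^3·0.6875^13 = 0.1310036
  k=4: C(16,4)·0.3125^4·0.6875^12 = 0.1935280
Total = 0.4068973

0.40690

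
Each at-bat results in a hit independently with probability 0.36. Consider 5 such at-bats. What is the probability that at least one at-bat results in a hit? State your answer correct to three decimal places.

0.893

P(at least one) = 1 − P(none) = 1 − (1 − 0.36)^5
= 1 − 0.10737 = 0.89263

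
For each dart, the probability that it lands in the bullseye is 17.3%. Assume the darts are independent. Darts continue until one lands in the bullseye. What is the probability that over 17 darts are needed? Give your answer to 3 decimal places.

0.040

Y = number of darts to the first success; geometric, p = 0.173.
P(Y > 17) = P(first 17 all fail) = (1−p)^17 = 0.03959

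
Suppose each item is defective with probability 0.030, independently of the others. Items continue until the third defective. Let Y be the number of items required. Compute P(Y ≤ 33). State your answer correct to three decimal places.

Finishing within 33 items ⇔ at least 3 successes in the first 33. With X ~ Binomial(33, 0.03), P(Y ≤ 33) = 1 − P(X ≤ 2).
  k=0: C(33,0)·0.03^0·0.97^33 = 0.36599
  k=1: C(33,1)·0.03^1·0.97^32 = 0.37353
  k=2: C(33,2)·0.03^2·0.97^31 = 0.18484
1 − 0.92436 = 0.07564

0.076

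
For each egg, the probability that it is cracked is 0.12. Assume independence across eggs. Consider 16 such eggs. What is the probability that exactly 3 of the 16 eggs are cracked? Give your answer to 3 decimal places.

X ~ Binomial(n=16, p=0.12).
P(X=3) = C(16,3) · p^3 · (1−p)^13
= 560 · 0.001728 · 0.18979 = 0.18366

0.184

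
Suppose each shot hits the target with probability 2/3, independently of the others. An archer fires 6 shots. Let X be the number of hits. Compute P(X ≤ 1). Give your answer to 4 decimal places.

0.0178

X ~ Binomial(6, 0.666667); P(X ≤ 1) = Σ C(6,k) p^k (1−p)^(6−k) over k:
  k=0: C(6,0)·0.666667^0·0.333333^6 = 0.001372
  k=1: C(6,1)·0.666667^1·0.333333^5 = 0.016461
Total = 0.017833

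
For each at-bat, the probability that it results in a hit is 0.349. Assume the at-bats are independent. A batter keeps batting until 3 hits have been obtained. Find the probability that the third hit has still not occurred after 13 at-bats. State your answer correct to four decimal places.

Needing more than 13 at-bats ⇔ fewer than 3 successes in the first 13. With X ~ Binomial(13, 0.349), P(Y > 13) = P(X ≤ 2).
  k=0: C(13,0)·0.349^0·0.651^13 = 0.003772
  k=1: C(13,1)·0.349^1·0.651^12 = 0.026287
  k=2: C(13,2)·0.349^2·0.651^11 = 0.084554
P(X ≤ 2) = 0.114613

0.1146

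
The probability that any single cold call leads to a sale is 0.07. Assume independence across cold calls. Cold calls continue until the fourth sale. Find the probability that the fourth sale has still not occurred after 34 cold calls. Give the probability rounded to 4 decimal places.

0.7878

Needing more than 34 cold calls ⇔ fewer than 4 successes in the first 34. With X ~ Binomial(34, 0.07), P(Y > 34) = P(X ≤ 3).
  k=0: C(34,0)·0.07^0·0.93^34 = 0.084805
  k=1: C(34,1)·0.07^1·0.93^33 = 0.217027
  k=2: C(34,2)·0.07^2·0.93^32 = 0.269534
  k=3: C(34,3)·0.07^3·0.93^31 = 0.216400
P(X ≤ 3) = 0.787766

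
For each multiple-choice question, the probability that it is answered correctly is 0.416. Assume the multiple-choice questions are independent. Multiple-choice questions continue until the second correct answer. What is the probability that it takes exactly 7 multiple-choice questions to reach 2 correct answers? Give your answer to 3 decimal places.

0.071

Y = trial on which the second success occurs; negative binomial, r=2, p=0.416.
P(Y=7) = C(6,1) · p^2 · (1−p)^5
= 6 · 0.17306 · 0.06793 = 0.07053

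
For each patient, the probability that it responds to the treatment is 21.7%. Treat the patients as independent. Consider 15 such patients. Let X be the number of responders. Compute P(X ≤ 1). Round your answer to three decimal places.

X ~ Binomial(15, 0.217); P(X ≤ 1) = Σ C(15,k) p^k (1−p)^(15−k) over k:
  k=0: C(15,0)·0.217^0·0.783^15 = 0.02549
  k=1: C(15,1)·0.217^1·0.783^14 = 0.10598
Total = 0.13147

0.131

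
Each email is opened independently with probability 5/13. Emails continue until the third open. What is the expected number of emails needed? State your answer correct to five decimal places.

Y = total emails until the third success; negative binomial with r=3, p=0.384615.
E[Y] = r / p = 3 / 0.384615 = 7.8000000

7.80000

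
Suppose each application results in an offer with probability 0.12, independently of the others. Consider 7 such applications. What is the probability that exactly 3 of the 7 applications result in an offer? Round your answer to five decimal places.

X ~ Binomial(n=7, p=0.12).
P(X=3) = C(7,3) · p^3 · (1−p)^4
= 35 · 0.001728 · 0.5997 = 0.0362696

0.03627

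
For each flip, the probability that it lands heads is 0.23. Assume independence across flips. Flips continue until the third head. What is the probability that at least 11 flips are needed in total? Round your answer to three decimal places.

Needing more than 10 flips ⇔ fewer than 3 successes in the first 10. With X ~ Binomial(10, 0.23), P(Y > 10) = P(X ≤ 2).
  k=0: C(10,0)·0.23^0·0.77^10 = 0.07327
  k=1: C(10,1)·0.23^1·0.77^9 = 0.21885
  k=2: C(10,2)·0.23^2·0.77^8 = 0.29417
P(X ≤ 2) = 0.58628

0.586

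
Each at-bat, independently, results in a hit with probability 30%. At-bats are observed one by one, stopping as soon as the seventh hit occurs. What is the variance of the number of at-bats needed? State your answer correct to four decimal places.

Y = total at-bats until the seventh success; negative binomial with r=7, p=0.30.
Var(Y) = r(1−p)/p² = 7·0.70 / 0.30² = 54.444444

54.4444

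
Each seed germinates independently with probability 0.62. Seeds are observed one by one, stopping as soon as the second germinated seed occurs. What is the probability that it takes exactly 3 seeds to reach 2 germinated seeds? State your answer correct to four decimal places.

Y = trial on which the second success occurs; negative binomial, r=2, p=0.62.
P(Y=3) = C(2,1) · p^2 · (1−p)^1
= 2 · 0.3844 · 0.38 = 0.292144

0.2921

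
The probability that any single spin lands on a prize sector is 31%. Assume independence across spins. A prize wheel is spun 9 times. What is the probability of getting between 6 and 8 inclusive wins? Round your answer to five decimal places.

0.02974

X ~ Binomial(9, 0.31); P(6 ≤ X ≤ 8) = Σ C(9,k) p^k (1−p)^(9−k) over k:
  k=6: C(9,6)·0.31^6·0.69^3 = 0.0244904
  k=7: C(9,7)·0.31^7·0.69^2 = 0.0047156
  k=8: C(9,8)·0.31^8·0.69^1 = 0.0005296
Total = 0.0297356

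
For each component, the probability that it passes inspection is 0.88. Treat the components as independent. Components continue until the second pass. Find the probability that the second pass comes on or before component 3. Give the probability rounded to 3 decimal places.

0.960

Finishing within 3 components ⇔ at least 2 successes in the first 3. With X ~ Binomial(3, 0.88), P(Y ≤ 3) = 1 − P(X ≤ 1).
  k=0: C(3,0)·0.88^0·0.12^3 = 0.00173
  k=1: C(3,1)·0.88^1·0.12^2 = 0.03802
1 − 0.03974 = 0.96026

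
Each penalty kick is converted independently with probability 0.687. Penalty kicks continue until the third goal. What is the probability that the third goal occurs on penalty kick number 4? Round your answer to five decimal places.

Y = trial on which the third success occurs; negative binomial, r=3, p=0.687.
P(Y=4) = C(3,2) · p^3 · (1−p)^1
= 3 · 0.32424 · 0.313 = 0.3044639

0.30446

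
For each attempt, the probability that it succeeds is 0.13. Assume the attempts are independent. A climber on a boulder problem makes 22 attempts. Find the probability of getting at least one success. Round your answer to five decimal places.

0.95329

P(at least one) = 1 − P(none) = 1 − (1 − 0.13)^22
= 1 − 0.0467115 = 0.9532885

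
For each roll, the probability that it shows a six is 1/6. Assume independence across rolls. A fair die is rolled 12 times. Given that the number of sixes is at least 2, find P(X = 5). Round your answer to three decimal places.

X ~ Binomial(12, 0.166667). Want P(X=5 | X≥2) = P(X=5) / P(X≥2).
P(X=5) = C(12,5)·0.166667^5·0.833333^7 = 0.02842
P(X≥2) = 1 − 0.11216 − 0.26918 = 0.61867
Ratio = 0.02842 / 0.61867 = 0.04595

0.046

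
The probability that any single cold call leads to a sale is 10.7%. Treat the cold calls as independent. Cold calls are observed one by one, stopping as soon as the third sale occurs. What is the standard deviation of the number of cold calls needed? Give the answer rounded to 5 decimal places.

15.29687

Y = total cold calls until the third success; negative binomial with r=3, p=0.107.
SD(Y) = √[r(1−p)/p²] = √(233.9942353) = 15.2968701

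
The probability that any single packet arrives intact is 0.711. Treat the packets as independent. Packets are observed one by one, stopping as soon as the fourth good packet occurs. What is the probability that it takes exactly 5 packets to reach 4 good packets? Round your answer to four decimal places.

Y = trial on which the fourth success occurs; negative binomial, r=4, p=0.711.
P(Y=5) = C(4,3) · p^4 · (1−p)^1
= 4 · 0.25555 · 0.289 = 0.295418

0.2954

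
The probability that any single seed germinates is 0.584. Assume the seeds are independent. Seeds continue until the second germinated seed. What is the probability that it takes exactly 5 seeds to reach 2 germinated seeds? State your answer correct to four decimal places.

0.0982

Y = trial on which the second success occurs; negative binomial, r=2, p=0.584.
P(Y=5) = C(4,1) · p^2 · (1−p)^3
= 4 · 0.34106 · 0.071991 = 0.098212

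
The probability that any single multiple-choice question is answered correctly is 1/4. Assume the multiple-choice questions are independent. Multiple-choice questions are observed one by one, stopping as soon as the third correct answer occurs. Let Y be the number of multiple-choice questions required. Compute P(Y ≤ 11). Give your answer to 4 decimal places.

0.5448

Finishing within 11 multiple-choice questions ⇔ at least 3 successes in the first 11. With X ~ Binomial(11, 0.25), P(Y ≤ 11) = 1 − P(X ≤ 2).
  k=0: C(11,0)·0.25^0·0.75^11 = 0.042235
  k=1: C(11,1)·0.25^1·0.75^10 = 0.154862
  k=2: C(11,2)·0.25^2·0.75^9 = 0.258104
1 − 0.455201 = 0.544799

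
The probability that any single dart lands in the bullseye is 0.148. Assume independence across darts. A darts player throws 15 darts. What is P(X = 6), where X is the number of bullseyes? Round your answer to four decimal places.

0.0124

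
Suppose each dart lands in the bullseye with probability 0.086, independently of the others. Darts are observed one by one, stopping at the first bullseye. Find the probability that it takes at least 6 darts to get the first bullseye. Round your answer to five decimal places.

Y = number of darts to the first success; geometric, p = 0.086.
P(Y > 5) = P(first 5 all fail) = (1−p)^5 = 0.6378682

0.63787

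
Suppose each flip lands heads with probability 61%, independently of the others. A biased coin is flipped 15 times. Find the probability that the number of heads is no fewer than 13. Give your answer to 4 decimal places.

0.0322

X ~ Binomial(15, 0.61); P(X ≥ 13) = Σ C(15,k) p^k (1−p)^(15−k) over k:
  k=13: C(15,13)·0.61^13·0.39^2 = 0.025859
  k=14: C(15,14)·0.61^14·0.39^1 = 0.005778
  k=15: C(15,15)·0.61^15·0.39^0 = 0.000602
Total = 0.032239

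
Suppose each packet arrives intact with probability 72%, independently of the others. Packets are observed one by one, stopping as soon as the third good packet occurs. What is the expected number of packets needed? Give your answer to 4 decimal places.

Y = total packets until the third success; negative binomial with r=3, p=0.72.
E[Y] = r / p = 3 / 0.72 = 4.166667

4.1667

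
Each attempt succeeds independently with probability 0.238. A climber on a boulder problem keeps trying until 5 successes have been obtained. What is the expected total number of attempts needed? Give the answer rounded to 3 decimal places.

21.008

Y = total attempts until the fifth success; negative binomial with r=5, p=0.238.
E[Y] = r / p = 5 / 0.238 = 21.00840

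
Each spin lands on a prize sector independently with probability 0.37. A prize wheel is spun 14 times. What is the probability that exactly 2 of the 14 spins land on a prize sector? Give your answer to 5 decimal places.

0.04870

X ~ Binomial(n=14, p=0.37).
P(X=2) = C(14,2) · p^2 · (1−p)^12
= 91 · 0.1369 · 0.0039092 = 0.0487003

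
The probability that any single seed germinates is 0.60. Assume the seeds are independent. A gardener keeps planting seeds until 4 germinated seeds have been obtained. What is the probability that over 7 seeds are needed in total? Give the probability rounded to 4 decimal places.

0.2898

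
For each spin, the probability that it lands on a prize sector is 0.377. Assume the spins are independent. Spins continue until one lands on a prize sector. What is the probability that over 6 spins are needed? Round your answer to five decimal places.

0.05847

Y = number of spins to the first success; geometric, p = 0.377.
P(Y > 6) = P(first 6 all fail) = (1−p)^6 = 0.0584694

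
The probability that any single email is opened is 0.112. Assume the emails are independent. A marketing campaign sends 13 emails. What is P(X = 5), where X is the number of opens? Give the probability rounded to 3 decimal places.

0.009

X ~ Binomial(n=13, p=0.112).
P(X=5) = C(13,5) · p^5 · (1−p)^8
= 1287 · 1.7623e-05 · 0.38664 = 0.00877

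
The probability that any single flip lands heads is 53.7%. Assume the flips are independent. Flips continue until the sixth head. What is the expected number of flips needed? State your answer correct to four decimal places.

Y = total flips until the sixth success; negative binomial with r=6, p=0.537.
E[Y] = r / p = 6 / 0.537 = 11.173184

11.1732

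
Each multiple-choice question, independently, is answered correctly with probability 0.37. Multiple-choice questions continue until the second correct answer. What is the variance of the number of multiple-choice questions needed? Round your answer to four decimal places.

9.2038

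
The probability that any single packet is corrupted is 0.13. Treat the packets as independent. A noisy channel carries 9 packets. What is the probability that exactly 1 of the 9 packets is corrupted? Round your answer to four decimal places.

0.3840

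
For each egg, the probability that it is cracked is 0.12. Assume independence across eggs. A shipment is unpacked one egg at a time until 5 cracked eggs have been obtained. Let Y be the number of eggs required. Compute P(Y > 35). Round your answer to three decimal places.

Needing more than 35 eggs ⇔ fewer than 5 successes in the first 35. With X ~ Binomial(35, 0.12), P(Y > 35) = P(X ≤ 4).
  k=0: C(35,0)·0.12^0·0.88^35 = 0.01140
  k=1: C(35,1)·0.12^1·0.88^34 = 0.05441
  k=2: C(35,2)·0.12^2·0.88^33 = 0.12613
  k=3: C(35,3)·0.12^3·0.88^32 = 0.18919
  k=4: C(35,4)·0.12^4·0.88^31 = 0.20639
P(X ≤ 4) = 0.58751

0.588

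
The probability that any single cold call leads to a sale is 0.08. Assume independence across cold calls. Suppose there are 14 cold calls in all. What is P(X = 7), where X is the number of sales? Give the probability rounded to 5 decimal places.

0.00004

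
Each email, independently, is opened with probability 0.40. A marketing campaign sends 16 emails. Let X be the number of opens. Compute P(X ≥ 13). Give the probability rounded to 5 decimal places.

X ~ Binomial(16, 0.40); P(X ≥ 13) = Σ C(16,k) p^k (1−p)^(16−k) over k:
  k=13: C(16,13)·0.40^13·0.60^3 = 0.0008117
  k=14: C(16,14)·0.40^14·0.60^2 = 0.0001160
  k=15: C(16,15)·0.40^15·0.60^1 = 0.0000103
  k=16: C(16,16)·0.40^16·0.60^0 = 0.0000004
Total = 0.0009385

0.00094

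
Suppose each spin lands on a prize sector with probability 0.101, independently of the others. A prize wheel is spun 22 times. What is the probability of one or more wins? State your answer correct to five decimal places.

P(at least one) = 1 − P(none) = 1 − (1 − 0.101)^22
= 1 − 0.0960977 = 0.9039023

0.90390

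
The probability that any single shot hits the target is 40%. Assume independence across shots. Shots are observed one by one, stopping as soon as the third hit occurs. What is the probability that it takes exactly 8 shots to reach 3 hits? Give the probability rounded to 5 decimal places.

0.10451

Y = trial on which the third success occurs; negative binomial, r=3, p=0.40.
P(Y=8) = C(7,2) · p^3 · (1−p)^5
= 21 · 0.064 · 0.07776 = 0.1045094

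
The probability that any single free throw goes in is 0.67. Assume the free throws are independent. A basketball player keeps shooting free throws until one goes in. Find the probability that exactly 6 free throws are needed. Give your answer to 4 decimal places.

0.0026

Geometric (trials to first success), p = 0.67.
P(Y = 6) = (1−p)^5 · p = 0.0039135 · 0.67 = 0.002622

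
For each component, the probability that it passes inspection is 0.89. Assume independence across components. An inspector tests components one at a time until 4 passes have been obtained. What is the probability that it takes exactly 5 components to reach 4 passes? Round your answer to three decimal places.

Y = trial on which the fourth success occurs; negative binomial, r=4, p=0.89.
P(Y=5) = C(4,3) · p^4 · (1−p)^1
= 4 · 0.62742 · 0.11 = 0.27607

0.276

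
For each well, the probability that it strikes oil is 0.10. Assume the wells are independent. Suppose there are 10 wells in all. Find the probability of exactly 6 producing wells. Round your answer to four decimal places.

X ~ Binomial(n=10, p=0.10).
P(X=6) = C(10,6) · p^6 · (1−p)^4
= 210 · 1e-06 · 0.6561 = 0.000138

0.0001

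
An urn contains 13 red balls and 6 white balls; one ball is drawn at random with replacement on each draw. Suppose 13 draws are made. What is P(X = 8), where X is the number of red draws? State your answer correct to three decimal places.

0.194

X ~ Binomial(n=13, p=0.684211).
P(X=8) = C(13,8) · p^8 · (1−p)^5
= 1287 · 0.048031 · 0.0031404 = 0.19413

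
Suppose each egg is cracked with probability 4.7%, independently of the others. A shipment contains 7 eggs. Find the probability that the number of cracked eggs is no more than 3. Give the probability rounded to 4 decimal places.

0.9998

X ~ Binomial(7, 0.047); P(X ≤ 3) = Σ C(7,k) p^k (1−p)^(7−k) over k:
  k=0: C(7,0)·0.047^0·0.953^7 = 0.713921
  k=1: C(7,1)·0.047^1·0.953^6 = 0.246464
  k=2: C(7,2)·0.047^2·0.953^5 = 0.036465
  k=3: C(7,3)·0.047^3·0.953^4 = 0.002997
Total = 0.999848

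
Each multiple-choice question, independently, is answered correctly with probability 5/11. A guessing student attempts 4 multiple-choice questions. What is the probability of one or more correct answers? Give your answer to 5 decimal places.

0.91148

P(at least one) = 1 − P(none) = 1 − (1 − 0.454545)^4
= 1 − 0.0885185 = 0.9114815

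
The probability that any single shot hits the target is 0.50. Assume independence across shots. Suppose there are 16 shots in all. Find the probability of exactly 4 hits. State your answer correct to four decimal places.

0.0278

X ~ Binomial(n=16, p=0.50).
P(X=4) = C(16,4) · p^4 · (1−p)^12
= 1820 · 0.0625 · 0.00024414 = 0.027771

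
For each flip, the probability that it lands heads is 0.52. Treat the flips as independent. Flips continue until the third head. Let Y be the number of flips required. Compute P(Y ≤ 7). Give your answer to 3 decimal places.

0.805

Finishing within 7 flips ⇔ at least 3 successes in the first 7. With X ~ Binomial(7, 0.52), P(Y ≤ 7) = 1 − P(X ≤ 2).
  k=0: C(7,0)·0.52^0·0.48^7 = 0.00587
  k=1: C(7,1)·0.52^1·0.48^6 = 0.04452
  k=2: C(7,2)·0.52^2·0.48^5 = 0.14469
1 − 0.19508 = 0.80492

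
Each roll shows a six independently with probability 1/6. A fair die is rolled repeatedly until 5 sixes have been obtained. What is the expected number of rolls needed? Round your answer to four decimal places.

Y = total rolls until the fifth success; negative binomial with r=5, p=0.166667.
E[Y] = r / p = 5 / 0.166667 = 30.000000

30.0000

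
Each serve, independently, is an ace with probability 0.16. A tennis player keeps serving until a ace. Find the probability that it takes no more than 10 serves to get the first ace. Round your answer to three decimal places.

0.825

Y = number of serves to the first success; geometric, p = 0.16.
P(Y ≤ 10) = 1 − (1−p)^10 = 1 − 0.17490 = 0.82510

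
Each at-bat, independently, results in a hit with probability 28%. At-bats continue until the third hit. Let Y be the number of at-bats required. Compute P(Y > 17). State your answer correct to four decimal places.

0.1058

Needing more than 17 at-bats ⇔ fewer than 3 successes in the first 17. With X ~ Binomial(17, 0.28), P(Y > 17) = P(X ≤ 2).
  k=0: C(17,0)·0.28^0·0.72^17 = 0.003755
  k=1: C(17,1)·0.28^1·0.72^16 = 0.024827
  k=2: C(17,2)·0.28^2·0.72^15 = 0.077240
P(X ≤ 2) = 0.105823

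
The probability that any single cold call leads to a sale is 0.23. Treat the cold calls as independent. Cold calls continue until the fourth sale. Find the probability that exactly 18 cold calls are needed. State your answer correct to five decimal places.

Y = trial on which the fourth success occurs; negative binomial, r=4, p=0.23.
P(Y=18) = C(17,3) · p^4 · (1−p)^14
= 680 · 0.0027984 · 0.025756 = 0.0490106

0.04901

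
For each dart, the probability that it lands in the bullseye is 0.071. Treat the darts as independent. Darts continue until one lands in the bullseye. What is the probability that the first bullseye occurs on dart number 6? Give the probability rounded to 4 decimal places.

Geometric (trials to first success), p = 0.071.
P(Y = 6) = (1−p)^5 · p = 0.69196 · 0.071 = 0.049129

0.0491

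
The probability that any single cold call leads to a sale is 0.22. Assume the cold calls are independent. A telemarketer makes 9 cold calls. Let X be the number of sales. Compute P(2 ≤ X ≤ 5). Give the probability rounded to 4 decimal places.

0.6167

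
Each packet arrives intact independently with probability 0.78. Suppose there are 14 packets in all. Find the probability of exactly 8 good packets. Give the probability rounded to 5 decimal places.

0.04665

X ~ Binomial(n=14, p=0.78).
P(X=8) = C(14,8) · p^8 · (1−p)^6
= 3003 · 0.13701 · 0.00011338 = 0.0466496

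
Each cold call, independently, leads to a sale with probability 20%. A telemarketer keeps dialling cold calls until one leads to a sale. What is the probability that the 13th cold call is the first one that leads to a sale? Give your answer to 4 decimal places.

0.0137

Geometric (trials to first success), p = 0.20.
P(Y = 13) = (1−p)^12 · p = 0.068719 · 0.20 = 0.013744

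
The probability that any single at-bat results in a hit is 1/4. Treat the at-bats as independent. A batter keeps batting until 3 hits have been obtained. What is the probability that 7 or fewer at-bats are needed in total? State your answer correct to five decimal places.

0.24359

Finishing within 7 at-bats ⇔ at least 3 successes in the first 7. With X ~ Binomial(7, 0.25), P(Y ≤ 7) = 1 − P(X ≤ 2).
  k=0: C(7,0)·0.25^0·0.75^7 = 0.1334839
  k=1: C(7,1)·0.25^1·0.75^6 = 0.3114624
  k=2: C(7,2)·0.25^2·0.75^5 = 0.3114624
1 − 0.7564087 = 0.2435913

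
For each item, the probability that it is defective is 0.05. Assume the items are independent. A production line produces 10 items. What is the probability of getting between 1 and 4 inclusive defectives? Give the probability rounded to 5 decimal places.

X ~ Binomial(10, 0.05); P(1 ≤ X ≤ 4) = Σ C(10,k) p^k (1−p)^(10−k) over k:
  k=1: C(10,1)·0.05^1·0.95^9 = 0.3151247
  k=2: C(10,2)·0.05^2·0.95^8 = 0.0746348
  k=3: C(10,3)·0.05^3·0.95^7 = 0.0104751
  k=4: C(10,4)·0.05^4·0.95^6 = 0.0009648
Total = 0.4011994

0.40120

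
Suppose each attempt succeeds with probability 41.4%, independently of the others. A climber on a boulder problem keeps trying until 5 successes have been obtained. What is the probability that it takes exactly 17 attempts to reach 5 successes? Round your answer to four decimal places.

Y = trial on which the fifth success occurs; negative binomial, r=5, p=0.414.
P(Y=17) = C(16,4) · p^5 · (1−p)^12
= 1820 · 0.012162 · 0.0016397 = 0.036295

0.0363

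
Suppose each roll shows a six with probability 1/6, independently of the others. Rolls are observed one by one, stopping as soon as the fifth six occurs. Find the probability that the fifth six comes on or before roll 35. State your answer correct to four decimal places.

Finishing within 35 rolls ⇔ at least 5 successes in the first 35. With X ~ Binomial(35, 0.166667), P(Y ≤ 35) = 1 − P(X ≤ 4).
  k=0: C(35,0)·0.166667^0·0.833333^35 = 0.001693
  k=1: C(35,1)·0.166667^1·0.833333^34 = 0.011851
  k=2: C(35,2)·0.166667^2·0.833333^33 = 0.040293
  k=3: C(35,3)·0.166667^3·0.833333^32 = 0.088645
  k=4: C(35,4)·0.166667^4·0.833333^31 = 0.141833
1 − 0.284315 = 0.715685

0.7157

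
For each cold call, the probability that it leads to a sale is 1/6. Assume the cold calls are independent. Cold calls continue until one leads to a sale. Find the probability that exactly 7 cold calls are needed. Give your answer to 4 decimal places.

0.0558

Geometric (trials to first success), p = 0.166667.
P(Y = 7) = (1−p)^6 · p = 0.3349 · 0.166667 = 0.055816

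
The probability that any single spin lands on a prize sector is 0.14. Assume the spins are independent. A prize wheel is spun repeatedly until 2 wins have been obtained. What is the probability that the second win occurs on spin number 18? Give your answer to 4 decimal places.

Y = trial on which the second success occurs; negative binomial, r=2, p=0.14.
P(Y=18) = C(17,1) · p^2 · (1−p)^16
= 17 · 0.0196 · 0.089531 = 0.029832

0.0298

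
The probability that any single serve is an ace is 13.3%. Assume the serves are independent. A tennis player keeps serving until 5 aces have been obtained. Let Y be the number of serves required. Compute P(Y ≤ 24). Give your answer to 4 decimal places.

Finishing within 24 serves ⇔ at least 5 successes in the first 24. With X ~ Binomial(24, 0.133), P(Y ≤ 24) = 1 − P(X ≤ 4).
  k=0: C(24,0)·0.133^0·0.867^24 = 0.032543
  k=1: C(24,1)·0.133^1·0.867^23 = 0.119812
  k=2: C(24,2)·0.133^2·0.867^22 = 0.211365
  k=3: C(24,3)·0.133^3·0.867^21 = 0.237775
  k=4: C(24,4)·0.133^4·0.867^20 = 0.191495
1 − 0.792991 = 0.207009

0.2070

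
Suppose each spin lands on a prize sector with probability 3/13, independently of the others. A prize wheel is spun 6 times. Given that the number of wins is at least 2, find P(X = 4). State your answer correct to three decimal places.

0.060

X ~ Binomial(6, 0.230769). Want P(X=4 | X≥2) = P(X=4) / P(X≥2).
P(X=4) = C(6,4)·0.230769^4·0.769231^2 = 0.02517
P(X≥2) = 1 − 0.20718 − 0.37292 = 0.41991
Ratio = 0.02517 / 0.41991 = 0.05995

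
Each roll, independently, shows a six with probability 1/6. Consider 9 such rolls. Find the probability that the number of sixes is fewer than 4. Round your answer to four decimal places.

0.9520

X ~ Binomial(9, 0.166667); P(X ≤ 3) = Σ C(9,k) p^k (1−p)^(9−k) over k:
  k=0: C(9,0)·0.166667^0·0.833333^9 = 0.193807
  k=1: C(9,1)·0.166667^1·0.833333^8 = 0.348852
  k=2: C(9,2)·0.166667^2·0.833333^7 = 0.279082
  k=3: C(9,3)·0.166667^3·0.833333^6 = 0.130238
Total = 0.951979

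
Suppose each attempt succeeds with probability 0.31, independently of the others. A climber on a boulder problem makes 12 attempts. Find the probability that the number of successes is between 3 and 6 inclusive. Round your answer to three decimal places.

X ~ Binomial(12, 0.31); P(3 ≤ X ≤ 6) = Σ C(12,k) p^k (1−p)^(12−k) over k:
  k=3: C(12,3)·0.31^3·0.69^9 = 0.23235
  k=4: C(12,4)·0.31^4·0.69^8 = 0.23488
  k=5: C(12,5)·0.31^5·0.69^7 = 0.16884
  k=6: C(12,6)·0.31^6·0.69^6 = 0.08850
Total = 0.72457

0.725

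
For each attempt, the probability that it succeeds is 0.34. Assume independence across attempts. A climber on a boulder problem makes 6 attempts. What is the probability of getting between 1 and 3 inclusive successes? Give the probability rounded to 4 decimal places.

X ~ Binomial(6, 0.34); P(1 ≤ X ≤ 3) = Σ C(6,k) p^k (1−p)^(6−k) over k:
  k=1: C(6,1)·0.34^1·0.66^5 = 0.255476
  k=2: C(6,2)·0.34^2·0.66^4 = 0.329022
  k=3: C(6,3)·0.34^3·0.66^3 = 0.225995
Total = 0.810493

0.8105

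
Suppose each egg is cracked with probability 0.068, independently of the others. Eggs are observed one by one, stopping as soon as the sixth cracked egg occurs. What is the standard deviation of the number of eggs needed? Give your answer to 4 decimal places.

34.7756

Y = total eggs until the sixth success; negative binomial with r=6, p=0.068.
SD(Y) = √[r(1−p)/p²] = √(1209.342561) = 34.775603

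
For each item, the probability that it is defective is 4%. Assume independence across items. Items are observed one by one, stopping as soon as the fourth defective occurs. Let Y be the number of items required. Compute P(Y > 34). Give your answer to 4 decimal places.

0.9543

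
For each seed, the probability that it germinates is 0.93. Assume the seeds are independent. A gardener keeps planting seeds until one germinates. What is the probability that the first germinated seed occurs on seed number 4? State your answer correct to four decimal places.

Geometric (trials to first success), p = 0.93.
P(Y = 4) = (1−p)^3 · p = 0.000343 · 0.93 = 0.000319

0.0003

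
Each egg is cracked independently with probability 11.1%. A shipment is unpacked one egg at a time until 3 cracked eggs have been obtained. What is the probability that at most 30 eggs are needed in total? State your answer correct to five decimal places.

0.66210

Finishing within 30 eggs ⇔ at least 3 successes in the first 30. With X ~ Binomial(30, 0.111), P(Y ≤ 30) = 1 − P(X ≤ 2).
  k=0: C(30,0)·0.111^0·0.889^30 = 0.0293125
  k=1: C(30,1)·0.111^1·0.889^29 = 0.1097982
  k=2: C(30,2)·0.111^2·0.889^28 = 0.1987854
1 − 0.3378961 = 0.6621039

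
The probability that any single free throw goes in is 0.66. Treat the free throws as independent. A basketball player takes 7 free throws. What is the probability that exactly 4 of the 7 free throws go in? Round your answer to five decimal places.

0.26102

X ~ Binomial(n=7, p=0.66).
P(X=4) = C(7,4) · p^4 · (1−p)^3
= 35 · 0.18975 · 0.039304 = 0.2610241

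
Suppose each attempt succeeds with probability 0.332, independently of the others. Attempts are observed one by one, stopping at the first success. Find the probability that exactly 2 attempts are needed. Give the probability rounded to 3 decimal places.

0.222

Geometric (trials to first success), p = 0.332.
P(Y = 2) = (1−p)^1 · p = 0.668 · 0.332 = 0.22178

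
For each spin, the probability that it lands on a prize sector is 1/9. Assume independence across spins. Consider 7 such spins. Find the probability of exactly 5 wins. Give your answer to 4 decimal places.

X ~ Binomial(n=7, p=0.111111).
P(X=5) = C(7,5) · p^5 · (1−p)^2
= 21 · 1.6935e-05 · 0.79012 = 0.000281

0.0003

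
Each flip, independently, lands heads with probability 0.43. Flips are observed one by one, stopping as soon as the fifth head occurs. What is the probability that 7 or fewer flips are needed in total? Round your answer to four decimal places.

0.1282

Finishing within 7 flips ⇔ at least 5 successes in the first 7. With X ~ Binomial(7, 0.43), P(Y ≤ 7) = 1 − P(X ≤ 4).
  k=0: C(7,0)·0.43^0·0.57^7 = 0.019549
  k=1: C(7,1)·0.43^1·0.57^6 = 0.103232
  k=2: C(7,2)·0.43^2·0.57^5 = 0.233631
  k=3: C(7,3)·0.43^3·0.57^4 = 0.293747
  k=4: C(7,4)·0.43^4·0.57^3 = 0.221598
1 − 0.871757 = 0.128243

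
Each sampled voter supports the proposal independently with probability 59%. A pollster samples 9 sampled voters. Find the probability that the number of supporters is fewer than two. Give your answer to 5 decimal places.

0.00457

X ~ Binomial(9, 0.59); P(X ≤ 1) = Σ C(9,k) p^k (1−p)^(9−k) over k:
  k=0: C(9,0)·0.59^0·0.41^9 = 0.0003274
  k=1: C(9,1)·0.59^1·0.41^8 = 0.0042400
Total = 0.0045674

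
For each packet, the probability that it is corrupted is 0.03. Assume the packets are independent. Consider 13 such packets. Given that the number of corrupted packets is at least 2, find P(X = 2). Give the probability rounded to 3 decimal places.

X ~ Binomial(13, 0.03). Want P(X=2 | X≥2) = P(X=2) / P(X≥2).
P(X=2) = C(13,2)·0.03^2·0.97^11 = 0.05021
P(X≥2) = 1 − 0.67303 − 0.27060 = 0.05637
Ratio = 0.05021 / 0.05637 = 0.89073

0.891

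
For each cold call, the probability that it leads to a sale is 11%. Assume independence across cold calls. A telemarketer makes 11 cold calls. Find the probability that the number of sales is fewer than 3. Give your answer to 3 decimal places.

0.888

X ~ Binomial(11, 0.11); P(X ≤ 2) = Σ C(11,k) p^k (1−p)^(11−k) over k:
  k=0: C(11,0)·0.11^0·0.89^11 = 0.27752
  k=1: C(11,1)·0.11^1·0.89^10 = 0.37730
  k=2: C(11,2)·0.11^2·0.89^9 = 0.23316
Total = 0.88798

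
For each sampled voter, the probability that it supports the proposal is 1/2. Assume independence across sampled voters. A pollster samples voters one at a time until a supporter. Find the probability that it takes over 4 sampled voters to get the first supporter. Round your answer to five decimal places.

0.06250

Y = number of sampled voters to the first success; geometric, p = 0.50.
P(Y > 4) = P(first 4 all fail) = (1−p)^4 = 0.0625000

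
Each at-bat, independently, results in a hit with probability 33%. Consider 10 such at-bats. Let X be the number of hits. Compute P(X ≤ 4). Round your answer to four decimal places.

X ~ Binomial(10, 0.33); P(X ≤ 4) = Σ C(10,k) p^k (1−p)^(10−k) over k:
  k=0: C(10,0)·0.33^0·0.67^10 = 0.018228
  k=1: C(10,1)·0.33^1·0.67^9 = 0.089782
  k=2: C(10,2)·0.33^2·0.67^8 = 0.198993
  k=3: C(10,3)·0.33^3·0.67^7 = 0.261365
  k=4: C(10,4)·0.33^4·0.67^6 = 0.225281
Total = 0.793649

0.7936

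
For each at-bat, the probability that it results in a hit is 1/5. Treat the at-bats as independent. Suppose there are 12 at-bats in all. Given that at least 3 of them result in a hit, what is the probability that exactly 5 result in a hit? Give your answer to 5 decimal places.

0.12034

X ~ Binomial(12, 0.20). Want P(X=5 | X≥3) = P(X=5) / P(X≥3).
P(X=5) = C(12,5)·0.20^5·0.80^7 = 0.0531502
P(X≥3) = 1 − 0.0687195 − 0.2061584 − 0.2834678 = 0.4416543
Ratio = 0.0531502 / 0.4416543 = 0.1203435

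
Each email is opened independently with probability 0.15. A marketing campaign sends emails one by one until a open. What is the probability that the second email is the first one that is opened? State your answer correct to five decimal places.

Geometric (trials to first success), p = 0.15.
P(Y = 2) = (1−p)^1 · p = 0.85 · 0.15 = 0.1275000

0.12750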